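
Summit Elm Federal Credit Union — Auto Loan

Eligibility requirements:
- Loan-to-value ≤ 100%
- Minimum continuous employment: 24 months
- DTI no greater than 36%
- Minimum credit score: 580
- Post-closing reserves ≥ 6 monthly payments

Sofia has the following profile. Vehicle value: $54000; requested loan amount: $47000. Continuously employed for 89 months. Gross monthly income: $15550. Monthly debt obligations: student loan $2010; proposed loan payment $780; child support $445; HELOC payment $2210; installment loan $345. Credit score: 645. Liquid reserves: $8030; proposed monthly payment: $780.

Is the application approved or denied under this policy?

Loan-to-value = 47,000/54,000 = 87% — pass (100% max)
Employment 89 ≥ 24 months
Total monthly debts = (2,010 + 780 + 445 + 2,210 + 345) = 5,790. DTI: 5,790 ÷ 15,550 = 37.2%, exceeds the 36% cap
Credit score 645 ≥ 580 (meets)
Reserves: 8,030 ÷ 780 = 10.3 months (meets 6-month minimum)
Fails on DTI.

Denied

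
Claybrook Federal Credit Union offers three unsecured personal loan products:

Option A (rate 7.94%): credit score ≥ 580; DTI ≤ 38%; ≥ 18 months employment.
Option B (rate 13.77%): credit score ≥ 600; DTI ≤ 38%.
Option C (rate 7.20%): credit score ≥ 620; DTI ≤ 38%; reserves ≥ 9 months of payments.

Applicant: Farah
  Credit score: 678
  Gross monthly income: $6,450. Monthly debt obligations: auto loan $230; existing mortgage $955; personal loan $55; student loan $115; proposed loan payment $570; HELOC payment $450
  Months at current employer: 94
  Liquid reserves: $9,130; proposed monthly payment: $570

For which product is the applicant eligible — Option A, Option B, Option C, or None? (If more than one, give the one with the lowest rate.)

Total debts = (230 + 955 + 55 + 115 + 570 + 450) = 2,375; DTI = 2,375/6,450 = 36.8%.
Reserves = 9,130/570 = 16.0 months.
Option A: score 678 ≥ 580; DTI 36.8% ≤ 38%; employment 94 ≥ 18 mo → qualifies.
Option B: score 678 ≥ 600; DTI 36.8% ≤ 38% → qualifies.
Option C: score 678 ≥ 620; DTI 36.8% ≤ 38%; reserves 16.0 ≥ 9 mo → qualifies.
Qualifying: Option A, Option B, Option C. Lowest rate is 7.20% → Option C.

Option C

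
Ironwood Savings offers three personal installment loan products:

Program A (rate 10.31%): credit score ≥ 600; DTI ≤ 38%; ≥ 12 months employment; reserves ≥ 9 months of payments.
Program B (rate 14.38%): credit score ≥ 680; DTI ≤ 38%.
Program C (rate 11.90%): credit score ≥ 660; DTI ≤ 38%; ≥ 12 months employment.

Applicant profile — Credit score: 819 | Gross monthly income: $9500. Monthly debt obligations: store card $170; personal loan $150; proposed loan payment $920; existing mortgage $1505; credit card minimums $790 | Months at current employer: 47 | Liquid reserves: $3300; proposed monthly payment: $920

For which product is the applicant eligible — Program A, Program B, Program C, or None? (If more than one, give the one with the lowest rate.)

Program C

Total debts = (170 + 150 + 920 + 1,505 + 790) = 3,535; DTI = 3,535/9,500 = 37.2%.
Reserves = 3,300/920 = 3.6 months.
Program A: score 819 ≥ 600; DTI 37.2% ≤ 38%; employment 47 ≥ 12 mo; reserves 3.6 < 9 mo → does not qualify.
Program B: score 819 ≥ 680; DTI 37.2% ≤ 38% → qualifies.
Program C: score 819 ≥ 660; DTI 37.2% ≤ 38%; employment 47 ≥ 12 mo → qualifies.
Qualifying: Program B, Program C. Lowest rate is 11.90% → Program C.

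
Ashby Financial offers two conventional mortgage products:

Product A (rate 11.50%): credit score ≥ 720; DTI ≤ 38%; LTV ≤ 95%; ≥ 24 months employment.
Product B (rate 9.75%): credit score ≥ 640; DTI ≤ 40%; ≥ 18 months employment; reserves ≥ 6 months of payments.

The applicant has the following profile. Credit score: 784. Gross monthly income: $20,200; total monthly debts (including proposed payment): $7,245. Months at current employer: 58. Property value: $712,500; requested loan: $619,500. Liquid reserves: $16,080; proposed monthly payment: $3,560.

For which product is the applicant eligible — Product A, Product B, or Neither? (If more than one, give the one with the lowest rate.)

Product A

DTI = 7,245/20,200 = 35.9%.
LTV = 619,500/712,500 = 86.9%.
Reserves = 16,080/3,560 = 4.5 months.
Product A: score 784 ≥ 720; DTI 35.9% ≤ 38%; LTV 86.9% ≤ 95%; employment 58 ≥ 24 mo → qualifies.
Product B: score 784 ≥ 640; DTI 35.9% ≤ 40%; employment 58 ≥ 18 mo; reserves 4.5 < 6 mo → does not qualify.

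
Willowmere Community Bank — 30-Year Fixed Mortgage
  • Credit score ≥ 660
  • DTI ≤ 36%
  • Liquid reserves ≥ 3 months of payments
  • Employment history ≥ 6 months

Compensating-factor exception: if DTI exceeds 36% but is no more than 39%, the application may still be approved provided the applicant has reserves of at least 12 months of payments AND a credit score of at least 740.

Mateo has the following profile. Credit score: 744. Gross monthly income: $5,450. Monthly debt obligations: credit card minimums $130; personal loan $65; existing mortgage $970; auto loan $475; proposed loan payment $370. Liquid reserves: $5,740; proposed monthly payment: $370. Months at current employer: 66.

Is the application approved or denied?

Approved

Credit score 744 ≥ 660 (meets base)
Total debts = (130 + 65 + 970 + 475 + 370) = 2,010. DTI = 2,010/5,450 = 36.9% > 36% — standard DTI limit exceeded.
Reserves = 5,740/370 = 15.5 months ≥ 3
Employment 66 ≥ 6 months
DTI 36.9% is within the 36%–39% exception band; checking compensating factors.
Override check — reserves: 15.5 mo (ok); score: 744 (ok).
Both compensating conditions met → exception applies.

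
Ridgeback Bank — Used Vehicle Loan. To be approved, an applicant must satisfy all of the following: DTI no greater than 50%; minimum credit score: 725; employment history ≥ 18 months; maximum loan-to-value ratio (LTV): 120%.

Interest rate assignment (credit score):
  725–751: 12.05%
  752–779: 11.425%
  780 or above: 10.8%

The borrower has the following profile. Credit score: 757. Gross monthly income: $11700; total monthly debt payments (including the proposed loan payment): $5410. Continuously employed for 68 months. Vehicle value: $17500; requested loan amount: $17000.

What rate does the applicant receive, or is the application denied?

Credit score 757 ≥ 725 (meets minimum)
Debt-to-income = 5,410/11,700 = 46.2% — meets 50% limit
LTV: 17,000 ÷ 17,500 = 97.1%, within 120% cap
Employment 68 ≥ 18 months
All requirements met. Score 757 falls in the 752–779 tier → 11.425%.

Approved at 11.425%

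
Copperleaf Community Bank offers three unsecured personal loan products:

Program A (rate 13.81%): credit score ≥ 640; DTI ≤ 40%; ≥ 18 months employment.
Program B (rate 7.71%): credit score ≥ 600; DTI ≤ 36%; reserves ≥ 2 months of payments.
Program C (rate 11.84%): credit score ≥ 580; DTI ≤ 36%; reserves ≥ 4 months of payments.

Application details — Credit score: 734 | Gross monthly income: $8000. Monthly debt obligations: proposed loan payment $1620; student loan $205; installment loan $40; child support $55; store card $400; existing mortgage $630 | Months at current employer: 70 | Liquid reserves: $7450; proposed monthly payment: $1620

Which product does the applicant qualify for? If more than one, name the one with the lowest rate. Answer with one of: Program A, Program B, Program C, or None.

Program A

Total debts = (1,620 + 205 + 40 + 55 + 400 + 630) = 2,950; DTI = 2,950/8,000 = 36.9%.
Reserves = 7,450/1,620 = 4.6 months.
Program A: score 734 ≥ 640; DTI 36.9% ≤ 40%; employment 70 ≥ 18 mo → qualifies.
Program B: score 734 ≥ 600; DTI 36.9% > 36%; reserves 4.6 ≥ 2 mo → does not qualify.
Program C: score 734 ≥ 580; DTI 36.9% > 36%; reserves 4.6 ≥ 4 mo → does not qualify.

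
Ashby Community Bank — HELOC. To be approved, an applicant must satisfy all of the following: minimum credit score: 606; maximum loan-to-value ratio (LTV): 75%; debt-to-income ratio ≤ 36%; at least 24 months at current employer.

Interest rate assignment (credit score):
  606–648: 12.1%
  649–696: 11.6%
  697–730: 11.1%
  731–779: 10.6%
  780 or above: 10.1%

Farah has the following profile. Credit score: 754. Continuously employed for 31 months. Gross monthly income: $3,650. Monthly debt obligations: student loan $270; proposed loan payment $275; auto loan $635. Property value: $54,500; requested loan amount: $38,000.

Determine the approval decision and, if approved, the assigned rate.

Approved at 10.6%

Credit score 754 ≥ 606 (meets minimum)
LTV = 38,000/54,500 = 69.7% ≤ 75%
Total monthly debts = (270 + 275 + 635) = 1,180. DTI: 1,180 ÷ 3,650 = 32.3%, within the 36% cap
Employment 31 ≥ 24 months
All requirements met. Score 754 falls in the 731–779 tier → 10.6%.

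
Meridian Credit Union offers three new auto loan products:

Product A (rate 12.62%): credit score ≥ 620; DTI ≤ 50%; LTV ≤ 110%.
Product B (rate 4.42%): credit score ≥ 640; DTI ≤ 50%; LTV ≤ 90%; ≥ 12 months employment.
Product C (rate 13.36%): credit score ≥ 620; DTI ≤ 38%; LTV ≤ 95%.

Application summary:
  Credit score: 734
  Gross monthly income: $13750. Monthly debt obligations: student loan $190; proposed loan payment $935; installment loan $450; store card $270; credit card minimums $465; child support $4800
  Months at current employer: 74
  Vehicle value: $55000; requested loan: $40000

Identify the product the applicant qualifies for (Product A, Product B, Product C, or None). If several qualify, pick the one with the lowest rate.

None

Total debts = (190 + 935 + 450 + 270 + 465 + 4,800) = 7,110; DTI = 7,110/13,750 = 51.7%.
LTV = 40,000/55,000 = 72.7%.
Product A: score 734 ≥ 620; DTI 51.7% > 50%; LTV 72.7% ≤ 110% → does not qualify.
Product B: score 734 ≥ 640; DTI 51.7% > 50%; LTV 72.7% ≤ 90%; employment 74 ≥ 12 mo → does not qualify.
Product C: score 734 ≥ 620; DTI 51.7% > 38%; LTV 72.7% ≤ 95% → does not qualify.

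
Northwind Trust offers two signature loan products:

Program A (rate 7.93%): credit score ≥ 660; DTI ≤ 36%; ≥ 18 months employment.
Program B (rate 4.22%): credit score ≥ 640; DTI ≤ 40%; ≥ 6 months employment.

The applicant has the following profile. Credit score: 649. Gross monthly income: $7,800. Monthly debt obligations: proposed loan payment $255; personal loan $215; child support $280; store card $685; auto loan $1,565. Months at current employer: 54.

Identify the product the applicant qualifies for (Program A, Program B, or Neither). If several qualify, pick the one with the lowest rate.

Program B

Total debts = (255 + 215 + 280 + 685 + 1,565) = 3,000; DTI = 3,000/7,800 = 38.5%.
Program A: score 649 < 660; DTI 38.5% > 36%; employment 54 ≥ 18 mo → does not qualify.
Program B: score 649 ≥ 640; DTI 38.5% ≤ 40%; employment 54 ≥ 6 mo → qualifies.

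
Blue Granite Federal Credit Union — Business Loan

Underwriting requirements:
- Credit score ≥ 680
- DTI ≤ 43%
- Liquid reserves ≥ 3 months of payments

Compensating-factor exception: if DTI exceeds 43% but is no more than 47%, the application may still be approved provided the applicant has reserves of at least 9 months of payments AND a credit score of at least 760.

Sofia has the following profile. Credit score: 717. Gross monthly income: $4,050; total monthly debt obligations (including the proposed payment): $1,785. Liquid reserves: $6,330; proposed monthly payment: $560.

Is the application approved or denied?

Credit score 717 ≥ 680 (meets base)
DTI: 1,785 ÷ 4,050 = 44.1%, over the 43% base limit.
Liquid reserves cover 6,330/560 = 11.3 months — ≥ 3 required
DTI 44.1% is within the 43%–47% exception band; checking compensating factors.
Reserves 11.3 ≥ 9 months; credit score 717 < 760.
Compensating-factor requirement not fully met.

Denied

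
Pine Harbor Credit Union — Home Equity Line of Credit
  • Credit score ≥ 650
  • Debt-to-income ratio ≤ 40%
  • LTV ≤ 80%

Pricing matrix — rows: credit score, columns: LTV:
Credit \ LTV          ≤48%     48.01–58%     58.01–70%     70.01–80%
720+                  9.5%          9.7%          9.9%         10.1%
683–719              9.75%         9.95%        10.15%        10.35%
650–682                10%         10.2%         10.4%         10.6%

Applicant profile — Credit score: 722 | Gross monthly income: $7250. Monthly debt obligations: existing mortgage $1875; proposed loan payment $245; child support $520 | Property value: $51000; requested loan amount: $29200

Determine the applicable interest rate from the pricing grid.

Credit score 722 ≥ 650; Total monthly debts = (1,875 + 245 + 520) = 2,640. DTI = 2,640/7,250 = 36.4% ≤ 40%
LTV = 29,200/51,000 = 57.3% ≤ 80%
Row: 722 falls in 720+. Column: 57.3% falls in 48.01–58%. Rate = 9.7%.

9.7%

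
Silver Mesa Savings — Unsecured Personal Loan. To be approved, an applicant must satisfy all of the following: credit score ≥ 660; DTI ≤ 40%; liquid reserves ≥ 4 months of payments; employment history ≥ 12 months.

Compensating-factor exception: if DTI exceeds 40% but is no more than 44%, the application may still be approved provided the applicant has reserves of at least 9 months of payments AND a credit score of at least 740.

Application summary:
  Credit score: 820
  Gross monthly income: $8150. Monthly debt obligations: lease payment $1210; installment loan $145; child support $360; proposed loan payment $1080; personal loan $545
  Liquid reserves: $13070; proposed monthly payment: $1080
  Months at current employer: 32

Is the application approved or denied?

Approved

Credit score 820 ≥ 660 (meets base)
Total debts = (1,210 + 145 + 360 + 1,080 + 545) = 3,340. DTI: 3,340 ÷ 8,150 = 41%, over the 40% base limit.
Liquid reserves cover 13,070/1,080 = 12.1 months — ≥ 4 required
Employment 32 ≥ 12 months
41% falls in the override range (40%–44%), so the compensating-factor test applies.
Reserves 12.1 ≥ 9 months; credit score 820 ≥ 740.
Both override conditions satisfied; DTI exception granted.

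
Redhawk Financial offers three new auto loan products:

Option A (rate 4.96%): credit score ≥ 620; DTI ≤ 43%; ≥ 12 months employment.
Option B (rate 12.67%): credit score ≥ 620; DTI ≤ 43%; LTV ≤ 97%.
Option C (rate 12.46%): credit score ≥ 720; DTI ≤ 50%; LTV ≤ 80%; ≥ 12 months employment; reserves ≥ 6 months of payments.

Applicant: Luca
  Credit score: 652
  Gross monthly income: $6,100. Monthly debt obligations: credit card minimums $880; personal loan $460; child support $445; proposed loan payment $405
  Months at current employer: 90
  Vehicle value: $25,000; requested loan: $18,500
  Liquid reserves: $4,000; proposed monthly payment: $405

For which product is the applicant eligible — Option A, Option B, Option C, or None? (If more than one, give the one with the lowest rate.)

Option A

Total debts = (880 + 460 + 445 + 405) = 2,190; DTI = 2,190/6,100 = 35.9%.
LTV = 18,500/25,000 = 74%.
Reserves = 4,000/405 = 9.9 months.
Option A: score 652 ≥ 620; DTI 35.9% ≤ 43%; employment 90 ≥ 12 mo → qualifies.
Option B: score 652 ≥ 620; DTI 35.9% ≤ 43%; LTV 74% ≤ 97% → qualifies.
Option C: score 652 < 720; DTI 35.9% ≤ 50%; LTV 74% ≤ 80%; employment 90 ≥ 12 mo; reserves 9.9 ≥ 6 mo → does not qualify.
Qualifying: Option A, Option B. Lowest rate is 4.96% → Option A.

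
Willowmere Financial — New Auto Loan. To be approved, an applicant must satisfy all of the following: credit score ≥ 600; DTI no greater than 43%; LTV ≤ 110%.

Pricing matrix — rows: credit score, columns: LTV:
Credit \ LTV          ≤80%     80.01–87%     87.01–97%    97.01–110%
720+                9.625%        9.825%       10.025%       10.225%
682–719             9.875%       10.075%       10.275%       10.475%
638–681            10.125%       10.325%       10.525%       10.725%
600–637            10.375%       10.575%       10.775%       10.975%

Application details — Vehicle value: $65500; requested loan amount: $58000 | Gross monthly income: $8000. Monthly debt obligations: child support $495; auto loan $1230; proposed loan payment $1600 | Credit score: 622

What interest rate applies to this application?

10.775%

Credit score 622 ≥ 600; Total monthly debts = (495 + 1,230 + 1,600) = 3,325. DTI: 3,325 ÷ 8,000 = 41.6%, within the 43% cap
LTV: 58,000 ÷ 65,500 = 88.5%, within 110% cap
Credit 622 → row 600–637; LTV 88.5% → column 87.01–97%. Grid cell → 10.775%.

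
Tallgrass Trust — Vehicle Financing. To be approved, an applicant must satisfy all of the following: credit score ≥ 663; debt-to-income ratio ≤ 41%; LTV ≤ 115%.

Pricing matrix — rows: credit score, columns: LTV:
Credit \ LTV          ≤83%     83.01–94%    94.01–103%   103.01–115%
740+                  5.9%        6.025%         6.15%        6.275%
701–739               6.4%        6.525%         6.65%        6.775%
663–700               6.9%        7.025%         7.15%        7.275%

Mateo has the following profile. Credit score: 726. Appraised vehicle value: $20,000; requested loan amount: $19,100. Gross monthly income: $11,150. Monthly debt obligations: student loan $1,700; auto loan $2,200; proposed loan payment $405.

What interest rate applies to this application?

Credit score 726 ≥ 663; Total monthly debts = (1,700 + 2,200 + 405) = 4,305. Debt-to-income = 4,305/11,150 = 38.6% — meets 41% limit
Loan-to-value = 19,100/20,000 = 95.5% — pass (115% max)
Score 726 is in the 701–739 band; LTV 95.5% is in the 94.01–103% band → 6.65%.

6.65%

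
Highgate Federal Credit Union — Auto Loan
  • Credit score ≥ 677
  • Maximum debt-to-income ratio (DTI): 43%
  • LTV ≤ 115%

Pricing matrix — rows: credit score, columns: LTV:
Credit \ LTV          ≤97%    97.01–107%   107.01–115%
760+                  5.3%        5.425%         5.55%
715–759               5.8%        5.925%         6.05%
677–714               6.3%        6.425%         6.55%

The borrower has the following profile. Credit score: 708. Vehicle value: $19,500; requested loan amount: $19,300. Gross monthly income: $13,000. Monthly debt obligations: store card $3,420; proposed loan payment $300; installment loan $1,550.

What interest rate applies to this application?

6.425%

Credit score 708 ≥ 677; Total monthly debts = (3,420 + 300 + 1,550) = 5,270. DTI = 5,270/13,000 = 40.5% ≤ 43%
LTV = 19,300/19,500 = 99% ≤ 115%
Credit 708 → row 677–714; LTV 99% → column 97.01–107%. Grid cell → 6.425%.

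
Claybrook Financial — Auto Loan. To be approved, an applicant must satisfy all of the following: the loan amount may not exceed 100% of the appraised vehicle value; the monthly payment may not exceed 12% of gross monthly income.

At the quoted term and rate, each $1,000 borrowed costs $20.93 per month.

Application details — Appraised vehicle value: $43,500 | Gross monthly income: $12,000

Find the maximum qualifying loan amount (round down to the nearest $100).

$43,500

Payment cap: 12% × $12,000 = $1,440/month.
At $20.93 per $1,000, that supports 1,440/20.93 × 1,000 ≈ $68,800 → $68,800.
LTV cap: 100% × $43,500 = $43,500 → $43,500.
Binding constraint: loan-to-value.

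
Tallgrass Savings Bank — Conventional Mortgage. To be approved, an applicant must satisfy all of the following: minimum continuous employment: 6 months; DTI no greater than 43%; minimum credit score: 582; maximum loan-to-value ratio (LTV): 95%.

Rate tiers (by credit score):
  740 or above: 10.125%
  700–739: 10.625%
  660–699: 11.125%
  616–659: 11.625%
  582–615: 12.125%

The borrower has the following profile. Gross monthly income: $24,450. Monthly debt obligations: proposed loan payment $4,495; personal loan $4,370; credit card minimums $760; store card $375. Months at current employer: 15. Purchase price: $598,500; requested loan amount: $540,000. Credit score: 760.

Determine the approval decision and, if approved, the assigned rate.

Credit score 760 ≥ 582 (meets minimum)
Employment 15 ≥ 6 months
LTV = 540,000/598,500 = 90.2% ≤ 95%
Total monthly debts = (4,495 + 4,370 + 760 + 375) = 10,000. DTI: 10,000 ÷ 24,450 = 40.9%, within the 43% cap
All requirements met. Score 760 falls in the 740 or above tier → 10.125%.

Approved at 10.125%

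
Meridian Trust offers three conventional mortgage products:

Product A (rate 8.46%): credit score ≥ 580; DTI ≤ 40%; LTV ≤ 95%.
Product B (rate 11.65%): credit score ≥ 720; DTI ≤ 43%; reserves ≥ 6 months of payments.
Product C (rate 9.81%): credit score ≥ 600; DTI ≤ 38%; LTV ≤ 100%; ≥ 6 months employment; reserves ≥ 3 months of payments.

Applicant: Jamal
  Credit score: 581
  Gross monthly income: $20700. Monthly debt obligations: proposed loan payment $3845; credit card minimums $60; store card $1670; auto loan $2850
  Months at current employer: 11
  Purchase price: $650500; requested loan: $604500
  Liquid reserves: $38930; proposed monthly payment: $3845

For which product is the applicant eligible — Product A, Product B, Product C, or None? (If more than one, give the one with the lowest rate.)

None

Total debts = (3,845 + 60 + 1,670 + 2,850) = 8,425; DTI = 8,425/20,700 = 40.7%.
LTV = 604,500/650,500 = 92.9%.
Reserves = 38,930/3,845 = 10.1 months.
Product A: score 581 ≥ 580; DTI 40.7% > 40%; LTV 92.9% ≤ 95% → does not qualify.
Product B: score 581 < 720; DTI 40.7% ≤ 43%; reserves 10.1 ≥ 6 mo → does not qualify.
Product C: score 581 < 600; DTI 40.7% > 38%; LTV 92.9% ≤ 100%; employment 11 ≥ 6 mo; reserves 10.1 ≥ 3 mo → does not qualify.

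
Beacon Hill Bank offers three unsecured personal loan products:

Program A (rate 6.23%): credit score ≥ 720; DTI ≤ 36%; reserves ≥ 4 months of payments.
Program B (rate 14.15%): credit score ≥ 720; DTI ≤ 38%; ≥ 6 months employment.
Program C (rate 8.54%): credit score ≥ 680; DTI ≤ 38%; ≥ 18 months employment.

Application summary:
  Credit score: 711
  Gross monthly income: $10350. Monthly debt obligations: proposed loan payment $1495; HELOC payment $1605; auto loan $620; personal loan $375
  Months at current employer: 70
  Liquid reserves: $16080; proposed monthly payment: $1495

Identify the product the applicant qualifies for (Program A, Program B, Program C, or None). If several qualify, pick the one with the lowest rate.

Total debts = (1,495 + 1,605 + 620 + 375) = 4,095; DTI = 4,095/10,350 = 39.6%.
Reserves = 16,080/1,495 = 10.8 months.
Program A: score 711 < 720; DTI 39.6% > 36%; reserves 10.8 ≥ 4 mo → does not qualify.
Program B: score 711 < 720; DTI 39.6% > 38%; employment 70 ≥ 6 mo → does not qualify.
Program C: score 711 ≥ 680; DTI 39.6% > 38%; employment 70 ≥ 18 mo → does not qualify.

None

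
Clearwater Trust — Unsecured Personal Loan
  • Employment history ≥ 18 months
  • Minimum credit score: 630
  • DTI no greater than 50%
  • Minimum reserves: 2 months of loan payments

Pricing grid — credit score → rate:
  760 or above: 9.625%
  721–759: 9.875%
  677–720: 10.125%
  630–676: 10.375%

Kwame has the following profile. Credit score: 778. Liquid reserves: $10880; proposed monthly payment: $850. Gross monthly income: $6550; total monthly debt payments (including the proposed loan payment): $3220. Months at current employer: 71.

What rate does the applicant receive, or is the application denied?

Approved at 9.625%

Credit score 778 ≥ 630 (meets minimum)
Employment 71 ≥ 18 months
Reserves = 10,880/850 = 12.8 months ≥ 2
DTI: 3,220 ÷ 6,550 = 49.2%, within the 50% cap
All requirements met. Score 778 falls in the 760 or above tier → 9.625%.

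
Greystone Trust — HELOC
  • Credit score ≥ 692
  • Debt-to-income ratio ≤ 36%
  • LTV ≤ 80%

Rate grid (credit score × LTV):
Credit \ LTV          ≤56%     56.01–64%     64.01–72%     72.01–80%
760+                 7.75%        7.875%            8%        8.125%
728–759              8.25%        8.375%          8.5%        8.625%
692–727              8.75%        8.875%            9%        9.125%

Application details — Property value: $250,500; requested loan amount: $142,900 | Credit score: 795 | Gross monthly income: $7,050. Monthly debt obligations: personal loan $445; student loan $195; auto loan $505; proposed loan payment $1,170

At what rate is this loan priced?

Credit score 795 ≥ 692; Total monthly debts = (445 + 195 + 505 + 1,170) = 2,315. Debt-to-income = 2,315/7,050 = 32.8% — meets 36% limit
LTV: 142,900 ÷ 250,500 = 57%, within 80% cap
Credit 795 → row 760+; LTV 57% → column 56.01–64%. Grid cell → 7.875%.

7.875%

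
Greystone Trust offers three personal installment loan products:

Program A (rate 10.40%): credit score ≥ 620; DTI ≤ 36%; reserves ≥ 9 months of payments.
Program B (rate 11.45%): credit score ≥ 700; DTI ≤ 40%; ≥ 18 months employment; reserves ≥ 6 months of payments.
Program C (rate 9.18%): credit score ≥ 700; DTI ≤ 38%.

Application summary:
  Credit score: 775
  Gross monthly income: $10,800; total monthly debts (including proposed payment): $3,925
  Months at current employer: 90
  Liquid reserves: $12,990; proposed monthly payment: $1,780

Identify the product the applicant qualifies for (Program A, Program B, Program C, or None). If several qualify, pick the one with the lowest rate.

Program C

DTI = 3,925/10,800 = 36.3%.
Reserves = 12,990/1,780 = 7.3 months.
Program A: score 775 ≥ 620; DTI 36.3% > 36%; reserves 7.3 < 9 mo → does not qualify.
Program B: score 775 ≥ 700; DTI 36.3% ≤ 40%; employment 90 ≥ 18 mo; reserves 7.3 ≥ 6 mo → qualifies.
Program C: score 775 ≥ 700; DTI 36.3% ≤ 38% → qualifies.
Qualifying: Program B, Program C. Lowest rate is 9.18% → Program C.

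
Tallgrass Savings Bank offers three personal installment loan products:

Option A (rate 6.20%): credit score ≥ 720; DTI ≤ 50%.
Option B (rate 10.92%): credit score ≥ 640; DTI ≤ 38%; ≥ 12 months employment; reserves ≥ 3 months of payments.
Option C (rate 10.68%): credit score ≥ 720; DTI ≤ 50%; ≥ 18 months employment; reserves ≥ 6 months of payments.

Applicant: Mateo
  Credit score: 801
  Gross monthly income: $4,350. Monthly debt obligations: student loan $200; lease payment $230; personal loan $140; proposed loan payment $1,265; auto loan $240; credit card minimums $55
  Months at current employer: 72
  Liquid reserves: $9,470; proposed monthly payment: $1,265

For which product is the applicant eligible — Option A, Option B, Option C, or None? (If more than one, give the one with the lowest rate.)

Total debts = (200 + 230 + 140 + 1,265 + 240 + 55) = 2,130; DTI = 2,130/4,350 = 49%.
Reserves = 9,470/1,265 = 7.5 months.
Option A: score 801 ≥ 720; DTI 49% ≤ 50% → qualifies.
Option B: score 801 ≥ 640; DTI 49% > 38%; employment 72 ≥ 12 mo; reserves 7.5 ≥ 3 mo → does not qualify.
Option C: score 801 ≥ 720; DTI 49% ≤ 50%; employment 72 ≥ 18 mo; reserves 7.5 ≥ 6 mo → qualifies.
Qualifying: Option A, Option C. Lowest rate is 6.20% → Option A.

Option A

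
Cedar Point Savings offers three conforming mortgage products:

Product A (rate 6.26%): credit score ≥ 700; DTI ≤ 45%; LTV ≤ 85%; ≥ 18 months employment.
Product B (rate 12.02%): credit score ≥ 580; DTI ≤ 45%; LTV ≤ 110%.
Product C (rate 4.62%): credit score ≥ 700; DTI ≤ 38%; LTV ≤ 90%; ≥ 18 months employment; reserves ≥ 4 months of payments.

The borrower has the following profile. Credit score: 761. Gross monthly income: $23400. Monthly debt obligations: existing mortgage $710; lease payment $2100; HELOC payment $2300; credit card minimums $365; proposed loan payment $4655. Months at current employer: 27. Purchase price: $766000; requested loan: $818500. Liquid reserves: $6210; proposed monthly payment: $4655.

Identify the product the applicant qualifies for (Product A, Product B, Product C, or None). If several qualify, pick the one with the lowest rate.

Total debts = (710 + 2,100 + 2,300 + 365 + 4,655) = 10,130; DTI = 10,130/23,400 = 43.3%.
LTV = 818,500/766,000 = 106.9%.
Reserves = 6,210/4,655 = 1.3 months.
Product A: score 761 ≥ 700; DTI 43.3% ≤ 45%; LTV 106.9% > 85%; employment 27 ≥ 18 mo → does not qualify.
Product B: score 761 ≥ 580; DTI 43.3% ≤ 45%; LTV 106.9% ≤ 110% → qualifies.
Product C: score 761 ≥ 700; DTI 43.3% > 38%; LTV 106.9% > 90%; employment 27 ≥ 18 mo; reserves 1.3 < 4 mo → does not qualify.

Product B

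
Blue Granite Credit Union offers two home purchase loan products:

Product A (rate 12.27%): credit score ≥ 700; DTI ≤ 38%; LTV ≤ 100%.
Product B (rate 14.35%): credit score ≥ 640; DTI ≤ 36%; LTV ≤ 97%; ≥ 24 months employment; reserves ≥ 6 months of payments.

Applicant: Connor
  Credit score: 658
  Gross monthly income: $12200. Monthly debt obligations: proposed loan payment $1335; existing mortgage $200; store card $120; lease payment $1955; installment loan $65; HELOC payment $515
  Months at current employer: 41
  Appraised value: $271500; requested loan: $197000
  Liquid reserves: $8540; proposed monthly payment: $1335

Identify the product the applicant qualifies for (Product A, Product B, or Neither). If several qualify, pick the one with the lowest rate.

Total debts = (1,335 + 200 + 120 + 1,955 + 65 + 515) = 4,190; DTI = 4,190/12,200 = 34.3%.
LTV = 197,000/271,500 = 72.6%.
Reserves = 8,540/1,335 = 6.4 months.
Product A: score 658 < 700; DTI 34.3% ≤ 38%; LTV 72.6% ≤ 100% → does not qualify.
Product B: score 658 ≥ 640; DTI 34.3% ≤ 36%; LTV 72.6% ≤ 97%; employment 41 ≥ 24 mo; reserves 6.4 ≥ 6 mo → qualifies.

Product B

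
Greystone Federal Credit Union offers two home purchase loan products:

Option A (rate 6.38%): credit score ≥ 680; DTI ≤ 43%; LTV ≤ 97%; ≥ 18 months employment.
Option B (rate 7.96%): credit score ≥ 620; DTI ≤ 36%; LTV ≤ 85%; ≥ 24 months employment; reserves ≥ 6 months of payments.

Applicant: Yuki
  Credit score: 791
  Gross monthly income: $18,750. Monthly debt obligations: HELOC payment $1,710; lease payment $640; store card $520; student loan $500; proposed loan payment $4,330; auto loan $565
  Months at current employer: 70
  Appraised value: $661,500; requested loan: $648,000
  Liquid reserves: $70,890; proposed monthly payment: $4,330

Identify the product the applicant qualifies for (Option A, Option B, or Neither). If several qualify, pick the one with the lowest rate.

Total debts = (1,710 + 640 + 520 + 500 + 4,330 + 565) = 8,265; DTI = 8,265/18,750 = 44.1%.
LTV = 648,000/661,500 = 98%.
Reserves = 70,890/4,330 = 16.4 months.
Option A: score 791 ≥ 680; DTI 44.1% > 43%; LTV 98% > 97%; employment 70 ≥ 18 mo → does not qualify.
Option B: score 791 ≥ 620; DTI 44.1% > 36%; LTV 98% > 85%; employment 70 ≥ 24 mo; reserves 16.4 ≥ 6 mo → does not qualify.

Neither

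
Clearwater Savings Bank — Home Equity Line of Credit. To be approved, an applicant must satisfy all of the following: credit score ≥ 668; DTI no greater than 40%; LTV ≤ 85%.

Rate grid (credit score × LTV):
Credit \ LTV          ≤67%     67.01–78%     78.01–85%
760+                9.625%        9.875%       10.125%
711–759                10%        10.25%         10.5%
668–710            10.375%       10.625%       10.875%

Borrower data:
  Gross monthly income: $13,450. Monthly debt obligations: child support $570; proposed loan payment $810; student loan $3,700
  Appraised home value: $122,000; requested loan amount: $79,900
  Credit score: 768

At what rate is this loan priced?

9.625%

Credit score 768 ≥ 668; Total monthly debts = (570 + 810 + 3,700) = 5,080. DTI: 5,080 ÷ 13,450 = 37.8%, within the 40% cap
LTV = 79,900/122,000 = 65.5% ≤ 85%
Row: 768 falls in 760+. Column: 65.5% falls in ≤67%. Rate = 9.625%.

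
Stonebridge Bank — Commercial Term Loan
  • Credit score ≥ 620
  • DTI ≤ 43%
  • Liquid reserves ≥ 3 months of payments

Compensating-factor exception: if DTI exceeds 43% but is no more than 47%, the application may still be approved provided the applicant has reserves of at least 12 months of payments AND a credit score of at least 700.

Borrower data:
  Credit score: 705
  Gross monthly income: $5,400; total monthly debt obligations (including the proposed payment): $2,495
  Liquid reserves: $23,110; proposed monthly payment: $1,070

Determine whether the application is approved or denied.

Credit score 705 ≥ 620 (meets base)
DTI: 2,495 ÷ 5,400 = 46.2%, over the 43% base limit.
Reserves = 23,110/1,070 = 21.6 months ≥ 3
DTI 46.2% is within the 43%–47% exception band; checking compensating factors.
Reserves 21.6 ≥ 12 months; credit score 705 ≥ 700.
Both compensating conditions met → exception applies.

Approved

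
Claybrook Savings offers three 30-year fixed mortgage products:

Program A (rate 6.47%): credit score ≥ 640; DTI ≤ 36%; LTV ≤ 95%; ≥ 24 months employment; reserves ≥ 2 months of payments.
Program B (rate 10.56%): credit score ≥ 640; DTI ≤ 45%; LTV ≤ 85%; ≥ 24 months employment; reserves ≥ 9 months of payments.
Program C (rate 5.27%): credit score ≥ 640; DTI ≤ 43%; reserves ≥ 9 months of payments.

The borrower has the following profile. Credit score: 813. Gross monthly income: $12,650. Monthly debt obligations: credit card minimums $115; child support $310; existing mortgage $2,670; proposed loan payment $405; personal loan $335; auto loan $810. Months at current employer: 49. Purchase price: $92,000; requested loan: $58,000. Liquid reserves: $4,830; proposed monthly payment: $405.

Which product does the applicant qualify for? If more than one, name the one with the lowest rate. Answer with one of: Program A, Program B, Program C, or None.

Program C

Total debts = (115 + 310 + 2,670 + 405 + 335 + 810) = 4,645; DTI = 4,645/12,650 = 36.7%.
LTV = 58,000/92,000 = 63%.
Reserves = 4,830/405 = 11.9 months.
Program A: score 813 ≥ 640; DTI 36.7% > 36%; LTV 63% ≤ 95%; employment 49 ≥ 24 mo; reserves 11.9 ≥ 2 mo → does not qualify.
Program B: score 813 ≥ 640; DTI 36.7% ≤ 45%; LTV 63% ≤ 85%; employment 49 ≥ 24 mo; reserves 11.9 ≥ 9 mo → qualifies.
Program C: score 813 ≥ 640; DTI 36.7% ≤ 43%; reserves 11.9 ≥ 9 mo → qualifies.
Qualifying: Program B, Program C. Lowest rate is 5.27% → Program C.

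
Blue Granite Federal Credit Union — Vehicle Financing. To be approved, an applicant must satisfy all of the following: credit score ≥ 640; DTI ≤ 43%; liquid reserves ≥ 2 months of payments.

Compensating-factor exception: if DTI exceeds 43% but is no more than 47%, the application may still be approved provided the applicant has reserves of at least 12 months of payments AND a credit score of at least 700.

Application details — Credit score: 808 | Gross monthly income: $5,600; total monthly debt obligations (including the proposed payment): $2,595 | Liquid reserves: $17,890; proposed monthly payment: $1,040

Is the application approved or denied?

Approved

Credit score 808 ≥ 640 (meets base)
DTI = 2,595/5,600 = 46.3% > 43% — standard DTI limit exceeded.
Reserves: 17,890 ÷ 1,040 = 17.2 months (meets 2-month minimum)
DTI 46.3% is within the 43%–47% exception band; checking compensating factors.
Reserves 17.2 ≥ 12 months; credit score 808 ≥ 700.
Both compensating conditions met → exception applies.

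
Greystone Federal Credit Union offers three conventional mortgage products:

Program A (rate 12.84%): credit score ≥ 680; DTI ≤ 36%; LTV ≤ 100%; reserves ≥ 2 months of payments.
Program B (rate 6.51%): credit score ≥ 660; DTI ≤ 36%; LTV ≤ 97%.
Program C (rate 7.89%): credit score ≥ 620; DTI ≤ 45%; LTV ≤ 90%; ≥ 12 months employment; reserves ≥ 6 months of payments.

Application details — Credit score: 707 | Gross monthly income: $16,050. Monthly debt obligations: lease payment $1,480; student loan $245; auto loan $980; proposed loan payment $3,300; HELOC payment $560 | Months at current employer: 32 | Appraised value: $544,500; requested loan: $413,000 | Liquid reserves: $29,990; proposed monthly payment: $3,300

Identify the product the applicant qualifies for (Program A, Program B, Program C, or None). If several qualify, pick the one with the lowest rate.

Total debts = (1,480 + 245 + 980 + 3,300 + 560) = 6,565; DTI = 6,565/16,050 = 40.9%.
LTV = 413,000/544,500 = 75.8%.
Reserves = 29,990/3,300 = 9.1 months.
Program A: score 707 ≥ 680; DTI 40.9% > 36%; LTV 75.8% ≤ 100%; reserves 9.1 ≥ 2 mo → does not qualify.
Program B: score 707 ≥ 660; DTI 40.9% > 36%; LTV 75.8% ≤ 97% → does not qualify.
Program C: score 707 ≥ 620; DTI 40.9% ≤ 45%; LTV 75.8% ≤ 90%; employment 32 ≥ 12 mo; reserves 9.1 ≥ 6 mo → qualifies.

Program C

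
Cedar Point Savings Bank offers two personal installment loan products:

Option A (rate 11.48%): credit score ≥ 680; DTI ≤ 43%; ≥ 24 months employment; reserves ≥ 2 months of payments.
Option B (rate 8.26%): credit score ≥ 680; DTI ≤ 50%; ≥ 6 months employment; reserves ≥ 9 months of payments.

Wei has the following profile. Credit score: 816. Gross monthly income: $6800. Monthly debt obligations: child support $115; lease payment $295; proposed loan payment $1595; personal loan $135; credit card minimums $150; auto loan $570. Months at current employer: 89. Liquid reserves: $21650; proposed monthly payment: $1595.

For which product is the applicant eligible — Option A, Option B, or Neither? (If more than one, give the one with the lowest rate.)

Total debts = (115 + 295 + 1,595 + 135 + 150 + 570) = 2,860; DTI = 2,860/6,800 = 42.1%.
Reserves = 21,650/1,595 = 13.6 months.
Option A: score 816 ≥ 680; DTI 42.1% ≤ 43%; employment 89 ≥ 24 mo; reserves 13.6 ≥ 2 mo → qualifies.
Option B: score 816 ≥ 680; DTI 42.1% ≤ 50%; employment 89 ≥ 6 mo; reserves 13.6 ≥ 9 mo → qualifies.
Qualifying: Option A, Option B. Lowest rate is 8.26% → Option B.

Option B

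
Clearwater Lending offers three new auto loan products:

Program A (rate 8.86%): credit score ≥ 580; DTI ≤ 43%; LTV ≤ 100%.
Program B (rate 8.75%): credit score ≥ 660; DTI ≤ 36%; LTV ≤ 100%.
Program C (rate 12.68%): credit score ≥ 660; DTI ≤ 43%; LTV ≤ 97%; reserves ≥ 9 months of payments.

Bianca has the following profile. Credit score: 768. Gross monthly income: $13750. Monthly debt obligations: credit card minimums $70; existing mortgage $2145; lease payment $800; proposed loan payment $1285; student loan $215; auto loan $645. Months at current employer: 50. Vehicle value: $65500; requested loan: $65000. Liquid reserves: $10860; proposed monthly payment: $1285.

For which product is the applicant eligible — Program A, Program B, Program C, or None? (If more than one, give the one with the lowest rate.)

Program A

Total debts = (70 + 2,145 + 800 + 1,285 + 215 + 645) = 5,160; DTI = 5,160/13,750 = 37.5%.
LTV = 65,000/65,500 = 99.2%.
Reserves = 10,860/1,285 = 8.5 months.
Program A: score 768 ≥ 580; DTI 37.5% ≤ 43%; LTV 99.2% ≤ 100% → qualifies.
Program B: score 768 ≥ 660; DTI 37.5% > 36%; LTV 99.2% ≤ 100% → does not qualify.
Program C: score 768 ≥ 660; DTI 37.5% ≤ 43%; LTV 99.2% > 97%; reserves 8.5 < 9 mo → does not qualify.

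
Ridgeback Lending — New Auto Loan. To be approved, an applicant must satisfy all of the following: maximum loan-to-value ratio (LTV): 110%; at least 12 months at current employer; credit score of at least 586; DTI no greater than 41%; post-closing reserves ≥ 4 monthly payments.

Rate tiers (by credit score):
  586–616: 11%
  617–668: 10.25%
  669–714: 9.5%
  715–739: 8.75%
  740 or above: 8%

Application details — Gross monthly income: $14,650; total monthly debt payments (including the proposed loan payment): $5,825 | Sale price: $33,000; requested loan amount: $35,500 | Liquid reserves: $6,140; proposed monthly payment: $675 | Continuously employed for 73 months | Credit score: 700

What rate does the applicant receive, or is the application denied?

Credit score 700 ≥ 586 (meets minimum)
LTV: 35,500 ÷ 33,000 = 107.6%, within 110% cap
Employment 73 ≥ 12 months
Debt-to-income = 5,825/14,650 = 39.8% — meets 41% limit
Reserves = 6,140/675 = 9.1 months ≥ 4
All requirements met. Score 700 falls in the 669–714 tier → 9.5%.

Approved at 9.5%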